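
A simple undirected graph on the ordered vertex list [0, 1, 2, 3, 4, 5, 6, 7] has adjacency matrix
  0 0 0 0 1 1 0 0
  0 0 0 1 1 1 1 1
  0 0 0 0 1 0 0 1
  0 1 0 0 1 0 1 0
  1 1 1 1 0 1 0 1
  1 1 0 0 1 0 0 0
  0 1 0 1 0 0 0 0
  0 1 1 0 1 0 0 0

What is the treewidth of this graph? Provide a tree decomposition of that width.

Treewidth 2.
Bags: B1 = {1, 4, 7}  B2 = {1, 3, 4}  B3 = {2, 4, 7}  B4 = {1, 4, 5}  B5 = {0, 4, 5}  B6 = {1, 3, 6}
Tree: B1–B2, B1–B3, B1–B4, B4–B5, B2–B6

The largest bag has 3 vertices, giving width 2; this decomposition certifies tw(G) ≤ 2. On the other hand G contains the 3-clique {0, 4, 5}. A clique must lie in a single bag of any decomposition, so no decomposition can have width below 2. Hence tw(G) = 2 exactly.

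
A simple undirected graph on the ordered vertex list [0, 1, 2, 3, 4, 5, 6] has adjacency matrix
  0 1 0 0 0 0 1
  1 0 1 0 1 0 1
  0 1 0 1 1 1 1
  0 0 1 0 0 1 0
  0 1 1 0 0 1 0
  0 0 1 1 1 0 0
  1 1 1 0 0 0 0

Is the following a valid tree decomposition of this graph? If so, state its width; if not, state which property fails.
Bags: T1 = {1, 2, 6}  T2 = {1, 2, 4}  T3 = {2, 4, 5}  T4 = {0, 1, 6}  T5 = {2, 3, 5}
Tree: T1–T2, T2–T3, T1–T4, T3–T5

Yes; width 2.

Every vertex of G appears in some bag (union = {0, 1, 2, 3, 4, 5, 6}); every edge is covered by a bag; and for each vertex v the set of bags containing v is connected in the bag tree. The decomposition is therefore valid. The largest bag has 3 vertices, so the width is 2.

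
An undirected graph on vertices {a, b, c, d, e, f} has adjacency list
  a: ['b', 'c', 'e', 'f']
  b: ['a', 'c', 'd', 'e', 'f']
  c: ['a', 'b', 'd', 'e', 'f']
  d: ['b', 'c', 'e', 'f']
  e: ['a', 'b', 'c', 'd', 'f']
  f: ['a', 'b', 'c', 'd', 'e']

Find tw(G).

4

A width-4 tree decomposition is:
Bags: B1 = {b, c, d, e, f}  B2 = {a, b, c, e, f}
Tree: B1–B2
Each bag holds 5 vertices, so the decomposition has width 4, which upper-bounds the treewidth. Conversely, {b, c, d, e, f} is a clique of size 5, and the vertices of any clique must share a bag in every tree decomposition; so some bag has ≥ 5 vertices and tw(G) ≥ 4. Hence tw(G) = 4 exactly.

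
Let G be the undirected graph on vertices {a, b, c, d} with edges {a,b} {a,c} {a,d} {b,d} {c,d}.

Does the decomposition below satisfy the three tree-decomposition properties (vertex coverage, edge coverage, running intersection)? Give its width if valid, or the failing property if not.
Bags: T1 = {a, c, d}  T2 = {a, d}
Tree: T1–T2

No — vertex b appears in no bag.

A tree decomposition must satisfy three properties: every vertex lies in some bag; for every edge, both endpoints lie together in some bag; and for every vertex, the bags containing it form a connected subtree. Here vertex b appears in no bag, so the decomposition is invalid.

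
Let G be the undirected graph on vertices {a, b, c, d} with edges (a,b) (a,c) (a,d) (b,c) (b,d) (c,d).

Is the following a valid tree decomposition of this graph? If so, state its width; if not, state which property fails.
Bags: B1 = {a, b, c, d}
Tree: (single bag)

Yes; width 3.

Checking the three conditions: (i) the bags cover all of {a, b, c, d}; (ii) for each edge, some bag contains both endpoints; (iii) the bags containing any fixed vertex form a subtree. All hold, so the decomposition is valid with width 4 − 1 = 3.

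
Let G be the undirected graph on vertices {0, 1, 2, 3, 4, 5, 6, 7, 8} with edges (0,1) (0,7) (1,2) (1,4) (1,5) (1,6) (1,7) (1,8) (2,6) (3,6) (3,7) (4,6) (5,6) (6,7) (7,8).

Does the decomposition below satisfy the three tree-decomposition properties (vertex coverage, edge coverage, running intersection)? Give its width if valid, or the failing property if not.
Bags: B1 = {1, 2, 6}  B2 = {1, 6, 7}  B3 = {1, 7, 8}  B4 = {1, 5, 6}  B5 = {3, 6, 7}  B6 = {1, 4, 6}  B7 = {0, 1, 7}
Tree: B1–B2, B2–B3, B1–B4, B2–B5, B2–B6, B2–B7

Yes; width 2.

Vertex coverage: the bags together contain {0, 1, 2, 3, 4, 5, 6, 7, 8}, the full vertex set. Edge coverage: each edge of G has both endpoints in at least one bag. Running intersection: for every vertex, the bags containing it form a connected subtree. All three properties hold, so this is a valid tree decomposition of width max|bag| − 1 = 2, and hence tw(G) ≤ 2.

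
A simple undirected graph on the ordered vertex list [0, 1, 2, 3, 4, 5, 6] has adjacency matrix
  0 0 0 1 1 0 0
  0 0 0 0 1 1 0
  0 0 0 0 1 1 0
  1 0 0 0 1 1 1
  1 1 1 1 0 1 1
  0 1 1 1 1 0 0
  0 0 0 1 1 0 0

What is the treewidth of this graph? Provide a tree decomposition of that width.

The largest bag has 3 vertices, giving width 2; this decomposition certifies tw(G) ≤ 2. Conversely, {1, 4, 5} is a clique of size 3, and the vertices of any clique must share a bag in every tree decomposition; so some bag has ≥ 3 vertices and tw(G) ≥ 2. Combining the bounds, tw(G) = 2.

Treewidth 2.
Bags: B1 = {3, 4, 6}  B2 = {3, 4, 5}  B3 = {2, 4, 5}  B4 = {1, 4, 5}  B5 = {0, 3, 4}
Tree: B1–B2, B2–B3, B3–B4, B1–B5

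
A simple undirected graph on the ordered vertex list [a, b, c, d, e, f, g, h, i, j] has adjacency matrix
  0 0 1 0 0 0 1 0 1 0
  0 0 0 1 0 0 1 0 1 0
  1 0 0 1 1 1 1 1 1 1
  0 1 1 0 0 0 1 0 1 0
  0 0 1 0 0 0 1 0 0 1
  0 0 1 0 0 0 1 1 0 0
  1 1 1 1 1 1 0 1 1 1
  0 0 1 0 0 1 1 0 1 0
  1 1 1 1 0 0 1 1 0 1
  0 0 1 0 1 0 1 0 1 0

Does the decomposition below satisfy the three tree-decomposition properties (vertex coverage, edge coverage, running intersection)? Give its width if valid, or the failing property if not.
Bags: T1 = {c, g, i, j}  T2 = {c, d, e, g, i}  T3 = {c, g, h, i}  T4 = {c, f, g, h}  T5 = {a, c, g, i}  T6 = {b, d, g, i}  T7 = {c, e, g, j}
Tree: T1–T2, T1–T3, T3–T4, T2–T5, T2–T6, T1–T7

A tree decomposition must satisfy three properties: every vertex lies in some bag; for every edge, both endpoints lie together in some bag; and for every vertex, the bags containing it form a connected subtree. Here bags containing vertex e are not connected in the tree, so the decomposition is invalid.

No — bags containing vertex e are not connected in the tree.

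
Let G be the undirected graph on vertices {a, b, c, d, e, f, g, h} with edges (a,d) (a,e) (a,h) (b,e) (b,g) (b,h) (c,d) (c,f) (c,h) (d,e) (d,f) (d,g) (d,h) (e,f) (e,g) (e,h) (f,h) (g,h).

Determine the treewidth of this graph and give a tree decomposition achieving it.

Treewidth 3.
Bags: B1 = {d, e, f, h}  B2 = {d, e, g, h}  B3 = {a, d, e, h}  B4 = {c, d, f, h}  B5 = {b, e, g, h}
Tree: B1–B2, B1–B3, B1–B4, B2–B5

Each bag holds 4 vertices, so the decomposition has width 3, which upper-bounds the treewidth. On the other hand G contains the 4-clique {d, e, g, h}. A clique must lie in a single bag of any decomposition, so no decomposition can have width below 3. Therefore the treewidth is 3.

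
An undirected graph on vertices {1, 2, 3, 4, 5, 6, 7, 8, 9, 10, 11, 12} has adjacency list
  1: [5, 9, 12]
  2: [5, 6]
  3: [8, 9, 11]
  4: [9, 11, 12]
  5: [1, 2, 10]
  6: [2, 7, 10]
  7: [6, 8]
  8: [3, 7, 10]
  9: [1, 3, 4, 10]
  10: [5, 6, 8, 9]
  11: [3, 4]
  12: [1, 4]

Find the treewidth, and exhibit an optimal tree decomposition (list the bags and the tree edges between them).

Treewidth 3.
One such decomposition:
Bags: B1 = {1, 4, 11, 12}  B2 = {1, 4, 9, 11}  B3 = {1, 3, 9, 11}  B4 = {1, 3, 5, 9}  B5 = {3, 5, 9, 10}  B6 = {3, 5, 8, 10}  B7 = {2, 5, 8, 10}  B8 = {2, 6, 8, 10}  B9 = {2, 6, 7, 8}
Tree: B1–B2, B2–B3, B3–B4, B4–B5, B5–B6, B6–B7, B7–B8, B8–B9

Every bag has size at most 4, so the width is 4 − 1 = 3 and tw(G) ≤ 3. For the lower bound: the 4 vertex sets {4,11,12}, {1}, {9}, {3,5,8,10} are disjoint, each induces a connected subgraph, and every pair is joined by at least one edge of G. Contracting each set to a single vertex therefore yields K_{4} as a minor, and since treewidth is minor-monotone, tw(G) ≥ tw(K_{4}) = 3. Therefore the treewidth is 3.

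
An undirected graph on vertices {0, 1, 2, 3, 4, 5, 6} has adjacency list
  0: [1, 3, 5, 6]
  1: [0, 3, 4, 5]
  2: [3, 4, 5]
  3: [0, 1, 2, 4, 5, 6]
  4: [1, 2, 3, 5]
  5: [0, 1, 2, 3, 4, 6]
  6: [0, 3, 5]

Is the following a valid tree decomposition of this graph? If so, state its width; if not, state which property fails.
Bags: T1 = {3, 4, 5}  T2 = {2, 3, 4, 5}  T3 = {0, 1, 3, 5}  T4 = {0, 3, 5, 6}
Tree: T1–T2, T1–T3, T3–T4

No — edge (1,4) lies in no bag.

A tree decomposition must satisfy three properties: every vertex lies in some bag; for every edge, both endpoints lie together in some bag; and for every vertex, the bags containing it form a connected subtree. Here edge (1,4) lies in no bag, so the decomposition is invalid.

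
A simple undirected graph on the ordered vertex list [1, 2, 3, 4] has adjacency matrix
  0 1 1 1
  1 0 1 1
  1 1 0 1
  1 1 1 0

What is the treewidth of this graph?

A width-3 tree decomposition is:
Bags: B1 = {1, 2, 3, 4}
Tree: (single bag)
A single bag containing all 4 vertices is trivially a valid decomposition of width 3. Conversely, {1, 2, 3, 4} is a clique of size 4, and the vertices of any clique must share a bag in every tree decomposition; so some bag has ≥ 4 vertices and tw(G) ≥ 3. The upper and lower bounds meet at 3, so that is the treewidth.

3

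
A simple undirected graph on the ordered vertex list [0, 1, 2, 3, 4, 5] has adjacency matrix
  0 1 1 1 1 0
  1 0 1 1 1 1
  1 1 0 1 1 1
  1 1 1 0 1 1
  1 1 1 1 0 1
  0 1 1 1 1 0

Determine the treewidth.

4

A width-4 tree decomposition is:
Bags: B1 = {0, 1, 2, 3, 4}  B2 = {1, 2, 3, 4, 5}
Tree: B1–B2
Each bag holds 5 vertices, so the decomposition has width 4, which upper-bounds the treewidth. Conversely, {0, 1, 2, 3, 4} is a clique of size 5, and the vertices of any clique must share a bag in every tree decomposition; so some bag has ≥ 5 vertices and tw(G) ≥ 4. Hence tw(G) = 4 exactly.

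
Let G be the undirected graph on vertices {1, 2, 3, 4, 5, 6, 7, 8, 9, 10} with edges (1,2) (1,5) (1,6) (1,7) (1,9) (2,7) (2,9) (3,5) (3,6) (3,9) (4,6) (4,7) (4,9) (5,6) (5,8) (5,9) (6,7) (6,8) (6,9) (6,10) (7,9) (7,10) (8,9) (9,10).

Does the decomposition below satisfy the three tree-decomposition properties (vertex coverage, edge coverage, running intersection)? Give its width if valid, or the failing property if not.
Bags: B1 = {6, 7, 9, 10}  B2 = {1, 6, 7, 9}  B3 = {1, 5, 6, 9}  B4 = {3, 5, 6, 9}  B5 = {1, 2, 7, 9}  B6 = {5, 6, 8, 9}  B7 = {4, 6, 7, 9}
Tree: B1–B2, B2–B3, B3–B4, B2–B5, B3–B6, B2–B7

Every vertex of G appears in some bag (union = {1, 2, 3, 4, 5, 6, 7, 8, 9, 10}); every edge is covered by a bag; and for each vertex v the set of bags containing v is connected in the bag tree. The decomposition is therefore valid. The largest bag has 4 vertices, so the width is 3.

Yes; width 3.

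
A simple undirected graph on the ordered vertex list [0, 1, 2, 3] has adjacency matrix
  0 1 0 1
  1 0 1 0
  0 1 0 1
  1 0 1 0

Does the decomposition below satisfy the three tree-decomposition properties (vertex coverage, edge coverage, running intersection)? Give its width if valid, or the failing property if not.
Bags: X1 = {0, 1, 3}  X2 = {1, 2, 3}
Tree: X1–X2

Checking the three conditions: (i) the bags cover all of {0, 1, 2, 3}; (ii) for each edge, some bag contains both endpoints; (iii) the bags containing any fixed vertex form a subtree. All hold, so the decomposition is valid with width 3 − 1 = 2.

Yes; width 2.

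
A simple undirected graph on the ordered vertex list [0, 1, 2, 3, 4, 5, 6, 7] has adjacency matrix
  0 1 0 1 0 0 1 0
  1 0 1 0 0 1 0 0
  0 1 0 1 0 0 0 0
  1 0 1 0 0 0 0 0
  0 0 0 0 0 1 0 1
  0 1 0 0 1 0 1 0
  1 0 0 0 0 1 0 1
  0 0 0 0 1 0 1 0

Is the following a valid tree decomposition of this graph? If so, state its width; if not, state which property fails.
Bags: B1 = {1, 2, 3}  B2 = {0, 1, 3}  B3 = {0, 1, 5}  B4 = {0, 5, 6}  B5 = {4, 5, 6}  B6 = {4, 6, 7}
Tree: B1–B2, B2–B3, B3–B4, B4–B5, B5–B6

Yes; width 2.

Checking the three conditions: (i) the bags cover all of {0, 1, 2, 3, 4, 5, 6, 7}; (ii) for each edge, some bag contains both endpoints; (iii) the bags containing any fixed vertex form a subtree. All hold, so the decomposition is valid with width 3 − 1 = 2.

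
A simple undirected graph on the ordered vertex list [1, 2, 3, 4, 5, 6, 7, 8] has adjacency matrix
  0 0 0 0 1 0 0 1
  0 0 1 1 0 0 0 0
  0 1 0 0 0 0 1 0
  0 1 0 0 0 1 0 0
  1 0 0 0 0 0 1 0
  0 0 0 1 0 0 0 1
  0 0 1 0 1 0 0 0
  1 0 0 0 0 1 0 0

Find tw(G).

2

A width-2 tree decomposition is:
Bags: B1 = {2, 3, 7}  B2 = {2, 5, 7}  B3 = {1, 2, 5}  B4 = {1, 2, 8}  B5 = {2, 6, 8}  B6 = {2, 4, 6}
Tree: B1–B2, B2–B3, B3–B4, B4–B5, B5–B6
The largest bag has 3 vertices, giving width 2; this decomposition certifies tw(G) ≤ 2. Since 2–3–7–5–1–8–6–4–2 is a cycle in G, G is not acyclic. Forests are exactly the graphs of treewidth ≤ 1, so tw(G) ≥ 2. Hence tw(G) = 2 exactly.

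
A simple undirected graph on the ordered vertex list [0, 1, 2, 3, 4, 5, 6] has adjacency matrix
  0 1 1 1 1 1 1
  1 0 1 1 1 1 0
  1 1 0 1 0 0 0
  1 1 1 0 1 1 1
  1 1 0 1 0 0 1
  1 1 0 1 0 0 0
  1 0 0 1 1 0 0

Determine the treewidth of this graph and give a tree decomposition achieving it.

Treewidth 3.
One optimal decomposition is:
Bags: B1 = {0, 3, 4, 6}  B2 = {0, 1, 3, 4}  B3 = {0, 1, 3, 5}  B4 = {0, 1, 2, 3}
Tree: B1–B2, B2–B3, B2–B4

The largest bag has 4 vertices, giving width 3; this decomposition certifies tw(G) ≤ 3. For the lower bound, the 4 vertices {0, 1, 2, 3} are pairwise adjacent, and any tree decomposition puts a clique entirely inside one bag — forcing width ≥ 3. The upper and lower bounds meet at 3, so that is the treewidth.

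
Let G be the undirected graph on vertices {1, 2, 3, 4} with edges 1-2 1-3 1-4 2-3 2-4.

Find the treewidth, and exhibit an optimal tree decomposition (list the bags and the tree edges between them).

Treewidth 2.
Bags: B1 = {1, 2, 3}  B2 = {1, 2, 4}
Tree: B1–B2

The largest bag has 3 vertices, giving width 2; this decomposition certifies tw(G) ≤ 2. For the lower bound, the 3 vertices {1, 2, 3} are pairwise adjacent, and any tree decomposition puts a clique entirely inside one bag — forcing width ≥ 2. Combining the bounds, tw(G) = 2.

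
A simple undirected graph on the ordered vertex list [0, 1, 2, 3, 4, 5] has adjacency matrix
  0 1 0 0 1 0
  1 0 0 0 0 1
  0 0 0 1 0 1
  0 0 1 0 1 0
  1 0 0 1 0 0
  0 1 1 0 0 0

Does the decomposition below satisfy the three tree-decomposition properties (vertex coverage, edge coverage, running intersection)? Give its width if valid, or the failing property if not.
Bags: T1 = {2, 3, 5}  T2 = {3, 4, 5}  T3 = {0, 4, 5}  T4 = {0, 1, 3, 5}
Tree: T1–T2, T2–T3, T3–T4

A tree decomposition must satisfy three properties: every vertex lies in some bag; for every edge, both endpoints lie together in some bag; and for every vertex, the bags containing it form a connected subtree. Here bags containing vertex 3 are not connected in the tree, so the decomposition is invalid.

No — bags containing vertex 3 are not connected in the tree.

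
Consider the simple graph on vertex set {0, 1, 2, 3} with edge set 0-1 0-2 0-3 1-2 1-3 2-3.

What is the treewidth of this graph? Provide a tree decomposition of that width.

Treewidth 3.
One optimal decomposition is:
Bags: B1 = {0, 1, 2, 3}
Tree: (single bag)

With just one bag of size 4, the width is 4 − 1 = 3, so tw(G) ≤ 3. For the lower bound, the 4 vertices {0, 1, 2, 3} are pairwise adjacent, and any tree decomposition puts a clique entirely inside one bag — forcing width ≥ 3. The upper and lower bounds meet at 3, so that is the treewidth.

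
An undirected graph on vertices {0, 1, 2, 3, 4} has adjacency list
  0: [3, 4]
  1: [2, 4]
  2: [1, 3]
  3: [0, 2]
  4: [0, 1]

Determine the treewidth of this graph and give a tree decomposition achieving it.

The largest bag has 3 vertices, giving width 2; this decomposition certifies tw(G) ≤ 2. The edges 3–0–4–1–2–3 form a cycle, so G is not a tree and its treewidth is at least 2. Therefore the treewidth is 2.

Treewidth 2.
One optimal decomposition is:
Bags: B1 = {0, 3, 4}  B2 = {1, 3, 4}  B3 = {1, 2, 3}
Tree: B1–B2, B2–B3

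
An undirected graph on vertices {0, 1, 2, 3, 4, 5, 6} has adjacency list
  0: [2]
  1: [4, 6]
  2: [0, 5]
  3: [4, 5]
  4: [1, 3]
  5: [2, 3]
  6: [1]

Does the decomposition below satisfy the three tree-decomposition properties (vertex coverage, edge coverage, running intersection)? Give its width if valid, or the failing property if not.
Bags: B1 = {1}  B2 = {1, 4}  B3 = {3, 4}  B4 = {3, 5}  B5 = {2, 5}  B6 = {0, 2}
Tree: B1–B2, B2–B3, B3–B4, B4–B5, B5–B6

No — vertex 6 appears in no bag.

A tree decomposition must satisfy three properties: every vertex lies in some bag; for every edge, both endpoints lie together in some bag; and for every vertex, the bags containing it form a connected subtree. Here vertex 6 appears in no bag, so the decomposition is invalid.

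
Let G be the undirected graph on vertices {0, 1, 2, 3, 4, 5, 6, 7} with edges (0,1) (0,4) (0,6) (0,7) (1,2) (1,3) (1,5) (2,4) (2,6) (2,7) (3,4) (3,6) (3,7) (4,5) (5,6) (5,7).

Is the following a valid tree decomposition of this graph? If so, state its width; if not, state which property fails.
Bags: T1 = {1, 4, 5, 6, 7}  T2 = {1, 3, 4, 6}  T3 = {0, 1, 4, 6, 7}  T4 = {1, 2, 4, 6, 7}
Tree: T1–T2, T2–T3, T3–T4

No — edge (7,3) lies in no bag.

A tree decomposition must satisfy three properties: every vertex lies in some bag; for every edge, both endpoints lie together in some bag; and for every vertex, the bags containing it form a connected subtree. Here edge (7,3) lies in no bag, so the decomposition is invalid.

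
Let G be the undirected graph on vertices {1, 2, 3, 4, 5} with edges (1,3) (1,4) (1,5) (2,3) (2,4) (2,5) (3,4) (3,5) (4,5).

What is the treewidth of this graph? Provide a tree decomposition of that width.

Treewidth 3.
One optimal decomposition is:
Bags: B1 = {2, 3, 4, 5}  B2 = {1, 3, 4, 5}
Tree: B1–B2

Each bag holds 4 vertices, so the decomposition has width 3, which upper-bounds the treewidth. For the lower bound, the 4 vertices {1, 3, 4, 5} are pairwise adjacent, and any tree decomposition puts a clique entirely inside one bag — forcing width ≥ 3. Hence tw(G) = 3 exactly.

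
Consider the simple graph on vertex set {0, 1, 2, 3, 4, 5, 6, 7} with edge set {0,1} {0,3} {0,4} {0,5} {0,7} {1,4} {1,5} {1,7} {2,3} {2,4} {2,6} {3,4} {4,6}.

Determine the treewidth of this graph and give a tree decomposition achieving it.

Treewidth 2.
One such decomposition:
Bags: B1 = {0, 3, 4}  B2 = {2, 3, 4}  B3 = {0, 1, 4}  B4 = {2, 4, 6}  B5 = {0, 1, 7}  B6 = {0, 1, 5}
Tree: B1–B2, B1–B3, B2–B4, B3–B5, B5–B6

Every bag has size at most 3, so the width is 3 − 1 = 2 and tw(G) ≤ 2. For the lower bound, the 3 vertices {0, 1, 4} are pairwise adjacent, and any tree decomposition puts a clique entirely inside one bag — forcing width ≥ 2. Therefore the treewidth is 2.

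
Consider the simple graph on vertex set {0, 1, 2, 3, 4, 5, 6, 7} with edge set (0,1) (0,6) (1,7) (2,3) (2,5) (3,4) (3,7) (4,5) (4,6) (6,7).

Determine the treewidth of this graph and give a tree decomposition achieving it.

The largest bag has 3 vertices, giving width 2; this decomposition certifies tw(G) ≤ 2. The edges 5–2–3–4–5 form a cycle, so G is not a tree and its treewidth is at least 2. Hence tw(G) = 2 exactly.

Treewidth 2.
One optimal decomposition is:
Bags: B1 = {2, 4, 5}  B2 = {2, 3, 4}  B3 = {3, 4, 6}  B4 = {3, 6, 7}  B5 = {0, 6, 7}  B6 = {0, 1, 7}
Tree: B1–B2, B2–B3, B3–B4, B4–B5, B5–B6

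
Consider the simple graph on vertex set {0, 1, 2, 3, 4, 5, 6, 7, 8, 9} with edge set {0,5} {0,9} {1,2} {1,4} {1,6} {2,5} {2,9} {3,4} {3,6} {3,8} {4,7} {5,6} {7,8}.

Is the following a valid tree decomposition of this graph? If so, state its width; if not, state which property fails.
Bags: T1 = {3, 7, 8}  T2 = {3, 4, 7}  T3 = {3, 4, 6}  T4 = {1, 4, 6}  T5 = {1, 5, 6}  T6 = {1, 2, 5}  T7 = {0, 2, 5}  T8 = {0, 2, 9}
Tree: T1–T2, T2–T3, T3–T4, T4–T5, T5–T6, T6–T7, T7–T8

Yes; width 2.

Every vertex of G appears in some bag (union = {0, 1, 2, 3, 4, 5, 6, 7, 8, 9}); every edge is covered by a bag; and for each vertex v the set of bags containing v is connected in the bag tree. The decomposition is therefore valid. The largest bag has 3 vertices, so the width is 2.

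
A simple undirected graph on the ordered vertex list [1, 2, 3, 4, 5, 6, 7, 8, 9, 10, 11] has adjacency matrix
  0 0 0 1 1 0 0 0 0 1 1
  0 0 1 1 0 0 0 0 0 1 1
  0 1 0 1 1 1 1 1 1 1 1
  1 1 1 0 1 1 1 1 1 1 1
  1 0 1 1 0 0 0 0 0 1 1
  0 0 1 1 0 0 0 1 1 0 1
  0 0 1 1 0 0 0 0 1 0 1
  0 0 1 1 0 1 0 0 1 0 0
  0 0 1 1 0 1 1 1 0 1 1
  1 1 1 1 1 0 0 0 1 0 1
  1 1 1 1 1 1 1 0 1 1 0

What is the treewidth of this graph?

4

A width-4 tree decomposition is:
Bags: B1 = {1, 4, 5, 10, 11}  B2 = {3, 4, 5, 10, 11}  B3 = {2, 3, 4, 10, 11}  B4 = {3, 4, 9, 10, 11}  B5 = {3, 4, 6, 9, 11}  B6 = {3, 4, 6, 8, 9}  B7 = {3, 4, 7, 9, 11}
Tree: B1–B2, B2–B3, B2–B4, B4–B5, B5–B6, B4–B7
Each bag holds 5 vertices, so the decomposition has width 4, which upper-bounds the treewidth. On the other hand G contains the 5-clique {1, 4, 5, 10, 11}. A clique must lie in a single bag of any decomposition, so no decomposition can have width below 4. Combining the bounds, tw(G) = 4.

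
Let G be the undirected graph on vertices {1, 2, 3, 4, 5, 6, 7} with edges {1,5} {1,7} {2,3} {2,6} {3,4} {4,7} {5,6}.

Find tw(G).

A width-2 tree decomposition is:
Bags: B1 = {2, 3, 6}  B2 = {3, 5, 6}  B3 = {1, 3, 5}  B4 = {1, 3, 7}  B5 = {3, 4, 7}
Tree: B1–B2, B2–B3, B3–B4, B4–B5
Every bag has size at most 3, so the width is 3 − 1 = 2 and tw(G) ≤ 2. For the lower bound, G contains the cycle 3–2–6–5–1–7–4–3, so G is not a forest; only forests have treewidth ≤ 1, hence tw(G) ≥ 2. Therefore the treewidth is 2.

2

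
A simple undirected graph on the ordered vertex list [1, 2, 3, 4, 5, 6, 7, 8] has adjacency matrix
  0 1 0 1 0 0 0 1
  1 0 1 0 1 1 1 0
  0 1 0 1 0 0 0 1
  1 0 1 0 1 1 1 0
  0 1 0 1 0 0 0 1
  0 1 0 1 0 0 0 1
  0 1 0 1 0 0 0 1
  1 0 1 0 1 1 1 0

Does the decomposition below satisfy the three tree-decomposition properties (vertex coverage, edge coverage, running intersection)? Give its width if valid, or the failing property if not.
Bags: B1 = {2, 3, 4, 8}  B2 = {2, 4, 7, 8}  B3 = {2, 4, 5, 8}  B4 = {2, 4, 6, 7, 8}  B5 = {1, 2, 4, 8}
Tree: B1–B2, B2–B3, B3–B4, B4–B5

A tree decomposition must satisfy three properties: every vertex lies in some bag; for every edge, both endpoints lie together in some bag; and for every vertex, the bags containing it form a connected subtree. Here bags containing vertex 7 are not connected in the tree, so the decomposition is invalid.

No — bags containing vertex 7 are not connected in the tree.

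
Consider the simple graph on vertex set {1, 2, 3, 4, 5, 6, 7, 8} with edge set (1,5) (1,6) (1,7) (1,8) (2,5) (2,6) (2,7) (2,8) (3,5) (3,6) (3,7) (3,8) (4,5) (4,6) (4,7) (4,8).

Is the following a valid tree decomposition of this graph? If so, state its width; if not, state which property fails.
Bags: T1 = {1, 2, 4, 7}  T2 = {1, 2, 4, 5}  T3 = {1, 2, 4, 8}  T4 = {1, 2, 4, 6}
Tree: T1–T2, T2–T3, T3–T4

A tree decomposition must satisfy three properties: every vertex lies in some bag; for every edge, both endpoints lie together in some bag; and for every vertex, the bags containing it form a connected subtree. Here vertex 3 appears in no bag, so the decomposition is invalid.

No — vertex 3 appears in no bag.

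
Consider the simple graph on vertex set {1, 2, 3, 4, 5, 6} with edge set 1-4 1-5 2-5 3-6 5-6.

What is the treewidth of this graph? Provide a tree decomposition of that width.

Each bag holds 2 vertices, so the decomposition has width 1, which upper-bounds the treewidth. Any graph with an edge has treewidth ≥ 1, and G has the edge 2–5. The upper and lower bounds meet at 1, so that is the treewidth.

Treewidth 1.
Bags: B1 = {2, 5}  B2 = {1, 5}  B3 = {5, 6}  B4 = {1, 4}  B5 = {3, 6}
Tree: B1–B2, B1–B3, B2–B4, B3–B5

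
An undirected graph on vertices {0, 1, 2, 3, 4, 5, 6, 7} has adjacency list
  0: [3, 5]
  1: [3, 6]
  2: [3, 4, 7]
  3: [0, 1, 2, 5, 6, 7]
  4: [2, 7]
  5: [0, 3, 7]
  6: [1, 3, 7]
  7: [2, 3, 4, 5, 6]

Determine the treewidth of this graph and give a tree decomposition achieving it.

Each bag holds 3 vertices, so the decomposition has width 2, which upper-bounds the treewidth. For the lower bound, the 3 vertices {0, 3, 5} are pairwise adjacent, and any tree decomposition puts a clique entirely inside one bag — forcing width ≥ 2. Combining the bounds, tw(G) = 2.

Treewidth 2.
One such decomposition:
Bags: B1 = {1, 3, 6}  B2 = {3, 6, 7}  B3 = {2, 3, 7}  B4 = {3, 5, 7}  B5 = {2, 4, 7}  B6 = {0, 3, 5}
Tree: B1–B2, B2–B3, B2–B4, B3–B5, B4–B6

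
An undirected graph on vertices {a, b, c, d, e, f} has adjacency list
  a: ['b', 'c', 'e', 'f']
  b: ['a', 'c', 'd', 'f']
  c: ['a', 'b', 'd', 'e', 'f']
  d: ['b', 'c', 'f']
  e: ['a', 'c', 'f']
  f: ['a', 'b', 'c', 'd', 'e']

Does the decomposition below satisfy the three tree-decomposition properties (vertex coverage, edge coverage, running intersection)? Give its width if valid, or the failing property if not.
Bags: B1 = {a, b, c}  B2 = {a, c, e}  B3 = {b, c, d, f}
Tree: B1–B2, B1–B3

No — edge (f,a) lies in no bag.

A tree decomposition must satisfy three properties: every vertex lies in some bag; for every edge, both endpoints lie together in some bag; and for every vertex, the bags containing it form a connected subtree. Here edge (f,a) lies in no bag, so the decomposition is invalid.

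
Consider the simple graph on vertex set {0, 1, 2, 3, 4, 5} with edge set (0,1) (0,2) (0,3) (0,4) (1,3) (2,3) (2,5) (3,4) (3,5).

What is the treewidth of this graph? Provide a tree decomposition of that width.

Each bag holds 3 vertices, so the decomposition has width 2, which upper-bounds the treewidth. Conversely, {0, 1, 3} is a clique of size 3, and the vertices of any clique must share a bag in every tree decomposition; so some bag has ≥ 3 vertices and tw(G) ≥ 2. The upper and lower bounds meet at 2, so that is the treewidth.

Treewidth 2.
One optimal decomposition is:
Bags: B1 = {0, 3, 4}  B2 = {0, 2, 3}  B3 = {2, 3, 5}  B4 = {0, 1, 3}
Tree: B1–B2, B2–B3, B1–B4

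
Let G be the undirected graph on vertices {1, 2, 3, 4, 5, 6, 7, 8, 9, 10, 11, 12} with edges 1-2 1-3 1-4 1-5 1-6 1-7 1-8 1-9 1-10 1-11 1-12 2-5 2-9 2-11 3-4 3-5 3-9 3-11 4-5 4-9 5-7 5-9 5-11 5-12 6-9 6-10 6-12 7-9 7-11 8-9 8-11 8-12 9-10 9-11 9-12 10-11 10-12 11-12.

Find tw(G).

A width-4 tree decomposition is:
Bags: B1 = {1, 2, 5, 9, 11}  B2 = {1, 5, 9, 11, 12}  B3 = {1, 8, 9, 11, 12}  B4 = {1, 9, 10, 11, 12}  B5 = {1, 5, 7, 9, 11}  B6 = {1, 6, 9, 10, 12}  B7 = {1, 3, 5, 9, 11}  B8 = {1, 3, 4, 5, 9}
Tree: B1–B2, B2–B3, B2–B4, B1–B5, B4–B6, B2–B7, B7–B8
Every bag has size at most 5, so the width is 5 − 1 = 4 and tw(G) ≤ 4. Conversely, {1, 8, 9, 11, 12} is a clique of size 5, and the vertices of any clique must share a bag in every tree decomposition; so some bag has ≥ 5 vertices and tw(G) ≥ 4. The upper and lower bounds meet at 4, so that is the treewidth.

4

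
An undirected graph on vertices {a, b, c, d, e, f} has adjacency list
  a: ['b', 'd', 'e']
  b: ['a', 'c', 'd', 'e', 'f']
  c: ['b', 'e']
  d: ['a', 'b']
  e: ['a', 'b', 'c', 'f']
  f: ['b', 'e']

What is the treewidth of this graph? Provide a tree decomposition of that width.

Treewidth 2.
One such decomposition:
Bags: B1 = {a, b, d}  B2 = {a, b, e}  B3 = {b, c, e}  B4 = {b, e, f}
Tree: B1–B2, B2–B3, B2–B4

Every bag has size at most 3, so the width is 3 − 1 = 2 and tw(G) ≤ 2. On the other hand G contains the 3-clique {a, b, d}. A clique must lie in a single bag of any decomposition, so no decomposition can have width below 2. Hence tw(G) = 2 exactly.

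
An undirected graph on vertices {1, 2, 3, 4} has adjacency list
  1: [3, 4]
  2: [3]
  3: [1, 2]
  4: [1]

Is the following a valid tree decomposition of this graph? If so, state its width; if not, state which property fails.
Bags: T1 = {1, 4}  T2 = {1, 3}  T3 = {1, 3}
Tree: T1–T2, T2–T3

A tree decomposition must satisfy three properties: every vertex lies in some bag; for every edge, both endpoints lie together in some bag; and for every vertex, the bags containing it form a connected subtree. Here vertex 2 appears in no bag, so the decomposition is invalid.

No — vertex 2 appears in no bag.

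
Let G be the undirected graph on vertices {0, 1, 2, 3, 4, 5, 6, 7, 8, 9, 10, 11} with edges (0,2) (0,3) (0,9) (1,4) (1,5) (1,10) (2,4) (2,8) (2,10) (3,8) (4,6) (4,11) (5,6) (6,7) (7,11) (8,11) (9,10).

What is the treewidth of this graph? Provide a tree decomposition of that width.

Every bag has size at most 4, so the width is 4 − 1 = 3 and tw(G) ≤ 3. For the lower bound: the 4 vertex sets {0,3,9}, {8}, {2}, {1,4,10,11} are disjoint, each induces a connected subgraph, and every pair is joined by at least one edge of G. Contracting each set to a single vertex therefore yields K_{4} as a minor, and since treewidth is minor-monotone, tw(G) ≥ tw(K_{4}) = 3. Therefore the treewidth is 3.

Treewidth 3.
Bags: B1 = {0, 3, 8, 9}  B2 = {0, 2, 8, 9}  B3 = {2, 8, 9, 10}  B4 = {2, 8, 10, 11}  B5 = {2, 4, 10, 11}  B6 = {1, 4, 10, 11}  B7 = {1, 4, 7, 11}  B8 = {1, 4, 6, 7}  B9 = {1, 5, 6, 7}
Tree: B1–B2, B2–B3, B3–B4, B4–B5, B5–B6, B6–B7, B7–B8, B8–B9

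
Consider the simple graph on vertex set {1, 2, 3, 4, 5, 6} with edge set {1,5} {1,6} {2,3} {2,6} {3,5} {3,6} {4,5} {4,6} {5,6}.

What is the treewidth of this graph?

A width-2 tree decomposition is:
Bags: B1 = {3, 5, 6}  B2 = {4, 5, 6}  B3 = {2, 3, 6}  B4 = {1, 5, 6}
Tree: B1–B2, B1–B3, B1–B4
Every bag has size at most 3, so the width is 3 − 1 = 2 and tw(G) ≤ 2. Conversely, {2, 3, 6} is a clique of size 3, and the vertices of any clique must share a bag in every tree decomposition; so some bag has ≥ 3 vertices and tw(G) ≥ 2. Therefore the treewidth is 2.

2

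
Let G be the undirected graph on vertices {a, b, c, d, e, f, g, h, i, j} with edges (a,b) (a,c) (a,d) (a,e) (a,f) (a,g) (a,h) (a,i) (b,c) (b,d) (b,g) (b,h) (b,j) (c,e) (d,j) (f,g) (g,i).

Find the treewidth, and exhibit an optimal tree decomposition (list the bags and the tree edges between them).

Every bag has size at most 3, so the width is 3 − 1 = 2 and tw(G) ≤ 2. For the lower bound, the 3 vertices {b, d, j} are pairwise adjacent, and any tree decomposition puts a clique entirely inside one bag — forcing width ≥ 2. The upper and lower bounds meet at 2, so that is the treewidth.

Treewidth 2.
Bags: B1 = {a, f, g}  B2 = {a, b, g}  B3 = {a, b, d}  B4 = {a, b, c}  B5 = {a, g, i}  B6 = {a, c, e}  B7 = {a, b, h}  B8 = {b, d, j}
Tree: B1–B2, B2–B3, B3–B4, B2–B5, B4–B6, B4–B7, B3–B8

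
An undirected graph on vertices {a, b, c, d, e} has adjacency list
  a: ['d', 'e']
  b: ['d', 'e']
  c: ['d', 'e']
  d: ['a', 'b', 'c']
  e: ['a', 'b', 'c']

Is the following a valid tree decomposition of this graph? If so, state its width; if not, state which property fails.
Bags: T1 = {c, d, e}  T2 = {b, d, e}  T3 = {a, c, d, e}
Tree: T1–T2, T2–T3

No — bags containing vertex c are not connected in the tree.

A tree decomposition must satisfy three properties: every vertex lies in some bag; for every edge, both endpoints lie together in some bag; and for every vertex, the bags containing it form a connected subtree. Here bags containing vertex c are not connected in the tree, so the decomposition is invalid.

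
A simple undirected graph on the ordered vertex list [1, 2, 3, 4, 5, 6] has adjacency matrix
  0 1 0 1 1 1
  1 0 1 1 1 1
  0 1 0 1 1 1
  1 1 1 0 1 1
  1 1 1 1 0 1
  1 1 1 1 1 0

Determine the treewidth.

A width-4 tree decomposition is:
Bags: B1 = {2, 3, 4, 5, 6}  B2 = {1, 2, 4, 5, 6}
Tree: B1–B2
Every bag has size at most 5, so the width is 5 − 1 = 4 and tw(G) ≤ 4. Conversely, {1, 2, 4, 5, 6} is a clique of size 5, and the vertices of any clique must share a bag in every tree decomposition; so some bag has ≥ 5 vertices and tw(G) ≥ 4. Therefore the treewidth is 4.

4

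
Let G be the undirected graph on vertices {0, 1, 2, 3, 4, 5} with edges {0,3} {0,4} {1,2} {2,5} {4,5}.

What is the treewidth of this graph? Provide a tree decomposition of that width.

Treewidth 1.
One such decomposition:
Bags: B1 = {0, 3}  B2 = {0, 4}  B3 = {4, 5}  B4 = {2, 5}  B5 = {1, 2}
Tree: B1–B2, B2–B3, B3–B4, B4–B5

Each bag holds 2 vertices, so the decomposition has width 1, which upper-bounds the treewidth. Any graph with an edge has treewidth ≥ 1, and G has the edge 3–0. Combining the bounds, tw(G) = 1.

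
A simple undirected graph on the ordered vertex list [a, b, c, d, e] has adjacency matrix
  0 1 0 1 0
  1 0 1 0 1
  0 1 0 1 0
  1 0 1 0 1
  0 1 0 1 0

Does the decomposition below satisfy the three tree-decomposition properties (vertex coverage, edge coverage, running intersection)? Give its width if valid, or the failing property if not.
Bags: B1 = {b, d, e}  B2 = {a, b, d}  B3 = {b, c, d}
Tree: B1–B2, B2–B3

Yes; width 2.

Vertex coverage: the bags together contain {a, b, c, d, e}, the full vertex set. Edge coverage: each edge of G has both endpoints in at least one bag. Running intersection: for every vertex, the bags containing it form a connected subtree. All three properties hold, so this is a valid tree decomposition of width max|bag| − 1 = 2, and hence tw(G) ≤ 2.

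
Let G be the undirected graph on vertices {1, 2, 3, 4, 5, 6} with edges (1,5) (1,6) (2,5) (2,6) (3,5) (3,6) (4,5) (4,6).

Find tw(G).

2

A width-2 tree decomposition is:
Bags: B1 = {2, 5, 6}  B2 = {3, 5, 6}  B3 = {1, 5, 6}  B4 = {4, 5, 6}
Tree: B1–B2, B2–B3, B3–B4
Every bag has size at most 3, so the width is 3 − 1 = 2 and tw(G) ≤ 2. For the lower bound, G contains the cycle 6–2–5–3–6, so G is not a forest; only forests have treewidth ≤ 1, hence tw(G) ≥ 2. Hence tw(G) = 2 exactly.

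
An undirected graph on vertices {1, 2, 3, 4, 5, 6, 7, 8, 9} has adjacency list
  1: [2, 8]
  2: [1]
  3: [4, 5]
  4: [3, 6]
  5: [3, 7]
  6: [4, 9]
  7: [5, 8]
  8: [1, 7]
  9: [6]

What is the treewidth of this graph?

1

A width-1 tree decomposition is:
Bags: B1 = {1, 2}  B2 = {1, 8}  B3 = {7, 8}  B4 = {5, 7}  B5 = {3, 5}  B6 = {3, 4}  B7 = {4, 6}  B8 = {6, 9}
Tree: B1–B2, B2–B3, B3–B4, B4–B5, B5–B6, B6–B7, B7–B8
Every bag has size at most 2, so the width is 2 − 1 = 1 and tw(G) ≤ 1. G has an edge, so its treewidth is at least 1. Combining the bounds, tw(G) = 1.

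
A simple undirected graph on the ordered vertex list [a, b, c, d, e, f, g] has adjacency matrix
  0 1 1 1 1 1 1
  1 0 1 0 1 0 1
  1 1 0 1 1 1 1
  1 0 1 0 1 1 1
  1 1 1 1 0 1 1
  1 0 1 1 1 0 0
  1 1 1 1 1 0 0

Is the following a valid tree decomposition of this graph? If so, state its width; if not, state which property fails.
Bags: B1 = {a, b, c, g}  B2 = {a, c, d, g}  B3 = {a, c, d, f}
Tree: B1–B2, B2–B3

No — vertex e appears in no bag.

A tree decomposition must satisfy three properties: every vertex lies in some bag; for every edge, both endpoints lie together in some bag; and for every vertex, the bags containing it form a connected subtree. Here vertex e appears in no bag, so the decomposition is invalid.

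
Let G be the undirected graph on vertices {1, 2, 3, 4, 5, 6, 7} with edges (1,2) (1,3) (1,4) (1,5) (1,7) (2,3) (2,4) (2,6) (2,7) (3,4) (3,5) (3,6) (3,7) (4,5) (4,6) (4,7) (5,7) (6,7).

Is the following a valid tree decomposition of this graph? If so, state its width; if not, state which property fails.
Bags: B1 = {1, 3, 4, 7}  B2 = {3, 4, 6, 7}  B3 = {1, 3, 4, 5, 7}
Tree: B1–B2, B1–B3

No — vertex 2 appears in no bag.

A tree decomposition must satisfy three properties: every vertex lies in some bag; for every edge, both endpoints lie together in some bag; and for every vertex, the bags containing it form a connected subtree. Here vertex 2 appears in no bag, so the decomposition is invalid.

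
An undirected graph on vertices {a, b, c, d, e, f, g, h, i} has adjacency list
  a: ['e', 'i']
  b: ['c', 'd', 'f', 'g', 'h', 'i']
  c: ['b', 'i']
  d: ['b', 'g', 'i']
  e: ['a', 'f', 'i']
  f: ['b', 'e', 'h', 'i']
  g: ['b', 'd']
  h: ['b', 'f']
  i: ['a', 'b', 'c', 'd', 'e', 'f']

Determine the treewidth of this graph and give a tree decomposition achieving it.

Treewidth 2.
Bags: B1 = {b, f, i}  B2 = {b, d, i}  B3 = {e, f, i}  B4 = {b, c, i}  B5 = {b, f, h}  B6 = {a, e, i}  B7 = {b, d, g}
Tree: B1–B2, B1–B3, B2–B4, B1–B5, B3–B6, B2–B7

Each bag holds 3 vertices, so the decomposition has width 2, which upper-bounds the treewidth. Conversely, {e, f, i} is a clique of size 3, and the vertices of any clique must share a bag in every tree decomposition; so some bag has ≥ 3 vertices and tw(G) ≥ 2. Therefore the treewidth is 2.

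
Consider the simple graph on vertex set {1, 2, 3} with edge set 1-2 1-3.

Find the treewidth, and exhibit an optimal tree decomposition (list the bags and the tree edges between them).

Treewidth 1.
One such decomposition:
Bags: B1 = {1, 3}  B2 = {1, 2}
Tree: B1–B2

Every bag has size at most 2, so the width is 2 − 1 = 1 and tw(G) ≤ 1. Any graph with an edge has treewidth ≥ 1, and G has the edge 3–1. Therefore the treewidth is 1.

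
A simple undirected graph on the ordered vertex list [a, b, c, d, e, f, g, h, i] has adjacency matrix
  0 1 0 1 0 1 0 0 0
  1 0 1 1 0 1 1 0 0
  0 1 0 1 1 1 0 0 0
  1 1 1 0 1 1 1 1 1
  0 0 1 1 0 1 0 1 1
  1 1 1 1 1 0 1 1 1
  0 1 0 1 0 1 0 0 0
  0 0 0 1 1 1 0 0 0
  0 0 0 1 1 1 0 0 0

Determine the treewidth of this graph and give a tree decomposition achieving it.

Treewidth 3.
Bags: B1 = {c, d, e, f}  B2 = {b, c, d, f}  B3 = {a, b, d, f}  B4 = {d, e, f, h}  B5 = {b, d, f, g}  B6 = {d, e, f, i}
Tree: B1–B2, B2–B3, B1–B4, B3–B5, B4–B6

The largest bag has 4 vertices, giving width 3; this decomposition certifies tw(G) ≤ 3. For the lower bound, the 4 vertices {d, e, f, h} are pairwise adjacent, and any tree decomposition puts a clique entirely inside one bag — forcing width ≥ 3. Therefore the treewidth is 3.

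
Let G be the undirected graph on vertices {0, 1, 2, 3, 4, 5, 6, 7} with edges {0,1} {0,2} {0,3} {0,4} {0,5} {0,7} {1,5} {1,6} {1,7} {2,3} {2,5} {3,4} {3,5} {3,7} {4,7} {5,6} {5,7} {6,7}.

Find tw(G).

A width-3 tree decomposition is:
Bags: B1 = {0, 1, 5, 7}  B2 = {0, 3, 5, 7}  B3 = {0, 3, 4, 7}  B4 = {1, 5, 6, 7}  B5 = {0, 2, 3, 5}
Tree: B1–B2, B2–B3, B1–B4, B2–B5
The largest bag has 4 vertices, giving width 3; this decomposition certifies tw(G) ≤ 3. Conversely, {0, 1, 5, 7} is a clique of size 4, and the vertices of any clique must share a bag in every tree decomposition; so some bag has ≥ 4 vertices and tw(G) ≥ 3. Combining the bounds, tw(G) = 3.

3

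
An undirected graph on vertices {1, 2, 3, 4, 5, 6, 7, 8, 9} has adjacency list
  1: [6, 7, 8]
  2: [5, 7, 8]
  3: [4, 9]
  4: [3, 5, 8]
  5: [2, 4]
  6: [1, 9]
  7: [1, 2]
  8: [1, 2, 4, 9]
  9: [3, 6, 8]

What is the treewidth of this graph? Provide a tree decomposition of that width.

Every bag has size at most 4, so the width is 4 − 1 = 3 and tw(G) ≤ 3. For the lower bound: the 4 vertex sets {2,5,7}, {1}, {8}, {3,4,6,9} are disjoint, each induces a connected subgraph, and every pair is joined by at least one edge of G. Contracting each set to a single vertex therefore yields K_{4} as a minor, and since treewidth is minor-monotone, tw(G) ≥ tw(K_{4}) = 3. Combining the bounds, tw(G) = 3.

Treewidth 3.
One such decomposition:
Bags: B1 = {1, 2, 5, 7}  B2 = {1, 2, 5, 8}  B3 = {1, 4, 5, 8}  B4 = {1, 4, 6, 8}  B5 = {4, 6, 8, 9}  B6 = {3, 4, 6, 9}
Tree: B1–B2, B2–B3, B3–B4, B4–B5, B5–B6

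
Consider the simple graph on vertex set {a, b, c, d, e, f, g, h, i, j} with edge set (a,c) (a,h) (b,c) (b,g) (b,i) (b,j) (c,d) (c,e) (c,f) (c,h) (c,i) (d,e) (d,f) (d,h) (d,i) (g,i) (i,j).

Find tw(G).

A width-2 tree decomposition is:
Bags: B1 = {c, d, i}  B2 = {b, c, i}  B3 = {b, i, j}  B4 = {c, d, e}  B5 = {c, d, h}  B6 = {b, g, i}  B7 = {c, d, f}  B8 = {a, c, h}
Tree: B1–B2, B2–B3, B1–B4, B4–B5, B2–B6, B1–B7, B5–B8
Every bag has size at most 3, so the width is 3 − 1 = 2 and tw(G) ≤ 2. For the lower bound, the 3 vertices {b, g, i} are pairwise adjacent, and any tree decomposition puts a clique entirely inside one bag — forcing width ≥ 2. The upper and lower bounds meet at 2, so that is the treewidth.

2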